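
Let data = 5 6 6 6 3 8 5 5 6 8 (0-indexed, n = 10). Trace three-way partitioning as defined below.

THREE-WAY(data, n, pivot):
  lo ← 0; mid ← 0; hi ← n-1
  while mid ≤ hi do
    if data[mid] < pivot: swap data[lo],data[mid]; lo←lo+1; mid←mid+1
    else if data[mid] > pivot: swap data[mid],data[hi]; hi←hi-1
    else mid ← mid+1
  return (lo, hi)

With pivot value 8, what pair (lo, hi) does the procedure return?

pivot = 8; lo=0, mid=0, hi=9
data[mid]=5<8: swap data[0],data[0]; lo=1,mid=1 → 5 6 6 6 3 8 5 5 6 8
data[mid]=6<8: swap data[1],data[1]; lo=2,mid=2 → 5 6 6 6 3 8 5 5 6 8
data[mid]=6<8: swap data[2],data[2]; lo=3,mid=3 → 5 6 6 6 3 8 5 5 6 8
data[mid]=6<8: swap data[3],data[3]; lo=4,mid=4 → 5 6 6 6 3 8 5 5 6 8
data[mid]=3<8: swap data[4],data[4]; lo=5,mid=5 → 5 6 6 6 3 8 5 5 6 8
data[mid]=8=8: mid=6
data[mid]=5<8: swap data[5],data[6]; lo=6,mid=7 → 5 6 6 6 3 5 8 5 6 8
data[mid]=5<8: swap data[6],data[7]; lo=7,mid=8 → 5 6 6 6 3 5 5 8 6 8
data[mid]=6<8: swap data[7],data[8]; lo=8,mid=9 → 5 6 6 6 3 5 5 6 8 8
data[mid]=8=8: mid=10
end: lo=8, hi=9; data = 5 6 6 6 3 5 5 6 8 8

(8, 9)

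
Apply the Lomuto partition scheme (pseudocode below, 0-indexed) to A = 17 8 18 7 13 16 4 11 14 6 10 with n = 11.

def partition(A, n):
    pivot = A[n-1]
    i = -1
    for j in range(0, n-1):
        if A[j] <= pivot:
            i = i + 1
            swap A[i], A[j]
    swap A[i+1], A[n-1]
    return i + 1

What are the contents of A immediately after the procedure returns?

pivot=10, i=-1
j=0: 17>10, skip
j=1: 8≤10, i=0, swap(0,1) ⇒ 8 17 18 7 13 16 4 11 14 6 10
j=2: 18>10, skip
j=3: 7≤10, i=1, swap(1,3) ⇒ 8 7 18 17 13 16 4 11 14 6 10
j=4: 13>10, skip
j=5: 16>10, skip
j=6: 4≤10, i=2, swap(2,6) ⇒ 8 7 4 17 13 16 18 11 14 6 10
j=7: 11>10, skip
j=8: 14>10, skip
j=9: 6≤10, i=3, swap(3,9) ⇒ 8 7 4 6 13 16 18 11 14 17 10
swap(4,10) ⇒ 8 7 4 6 10 16 18 11 14 17 13; return 4

8 7 4 6 10 16 18 11 14 17 13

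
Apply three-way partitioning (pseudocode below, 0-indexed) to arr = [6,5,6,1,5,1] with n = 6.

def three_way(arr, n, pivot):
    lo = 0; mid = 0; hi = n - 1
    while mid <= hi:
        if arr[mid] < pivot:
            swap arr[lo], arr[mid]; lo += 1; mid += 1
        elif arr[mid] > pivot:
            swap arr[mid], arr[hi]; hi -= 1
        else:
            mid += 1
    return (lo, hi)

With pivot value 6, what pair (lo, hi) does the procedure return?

lo=0 mid=0 hi=5
6=6: mid=1
5<6: swap(0,1), lo=1 mid=2 ⇒ [5,6,6,1,5,1]
6=6: mid=3
1<6: swap(1,3), lo=2 mid=4 ⇒ [5,1,6,6,5,1]
5<6: swap(2,4), lo=3 mid=5 ⇒ [5,1,5,6,6,1]
1<6: swap(3,5), lo=4 mid=6 ⇒ [5,1,5,1,6,6]
done. lo=4 hi=5; arr=[5,1,5,1,6,6]

(4, 5)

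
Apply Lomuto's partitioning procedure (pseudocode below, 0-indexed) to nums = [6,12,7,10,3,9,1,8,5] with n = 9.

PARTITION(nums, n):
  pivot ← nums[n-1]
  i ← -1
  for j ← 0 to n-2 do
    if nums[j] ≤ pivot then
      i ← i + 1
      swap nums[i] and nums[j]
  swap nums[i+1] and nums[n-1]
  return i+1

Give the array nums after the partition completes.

pivot = nums[8] = 5; i = -1
j=0: nums[0]=6 > 5 → no swap
j=1: nums[1]=12 > 5 → no swap
j=2: nums[2]=7 > 5 → no swap
j=3: nums[3]=10 > 5 → no swap
j=4: nums[4]=3 ≤ 5 → i=0, swap nums[0],nums[4] → [3,12,7,10,6,9,1,8,5]
j=5: nums[5]=9 > 5 → no swap
j=6: nums[6]=1 ≤ 5 → i=1, swap nums[1],nums[6] → [3,1,7,10,6,9,12,8,5]
j=7: nums[7]=8 > 5 → no swap
final swap nums[2],nums[8] → [3,1,5,10,6,9,12,8,7]; return 2

[3,1,5,10,6,9,12,8,7]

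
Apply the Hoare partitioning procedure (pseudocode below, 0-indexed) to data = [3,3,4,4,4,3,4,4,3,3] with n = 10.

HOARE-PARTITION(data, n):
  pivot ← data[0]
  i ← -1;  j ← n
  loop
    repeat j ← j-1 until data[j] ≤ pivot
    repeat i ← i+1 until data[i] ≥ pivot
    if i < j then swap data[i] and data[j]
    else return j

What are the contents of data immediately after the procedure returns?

[3,3,3,4,4,4,4,4,3,3]

pivot = data[0] = 3; i = -1, j = 10
j→9 (data[9]=3≤3), i→0 (data[0]=3≥3); i<j, swap → [3,3,4,4,4,3,4,4,3,3]
j→8 (data[8]=3≤3), i→1 (data[1]=3≥3); i<j, swap → [3,3,4,4,4,3,4,4,3,3]
j→5 (data[5]=3≤3), i→2 (data[2]=4≥3); i<j, swap → [3,3,3,4,4,4,4,4,3,3]
j→2, i→3; i≥j, return j=2. data = [3,3,3,4,4,4,4,4,3,3]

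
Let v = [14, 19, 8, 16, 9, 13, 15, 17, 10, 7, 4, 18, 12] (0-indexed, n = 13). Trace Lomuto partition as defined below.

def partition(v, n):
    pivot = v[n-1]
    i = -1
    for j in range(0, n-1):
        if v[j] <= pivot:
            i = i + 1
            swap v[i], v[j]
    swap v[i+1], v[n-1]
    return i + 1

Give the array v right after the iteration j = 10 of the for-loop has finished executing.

[8, 9, 10, 7, 4, 13, 15, 17, 14, 16, 19, 18, 12]

pivot=12, i=-1
j=0: 14>12, skip
j=1: 19>12, skip
j=2: 8≤12, i=0, swap(0,2) ⇒ [8, 19, 14, 16, 9, 13, 15, 17, 10, 7, 4, 18, 12]
j=3: 16>12, skip
j=4: 9≤12, i=1, swap(1,4) ⇒ [8, 9, 14, 16, 19, 13, 15, 17, 10, 7, 4, 18, 12]
j=5: 13>12, skip
j=6: 15>12, skip
j=7: 17>12, skip
j=8: 10≤12, i=2, swap(2,8) ⇒ [8, 9, 10, 16, 19, 13, 15, 17, 14, 7, 4, 18, 12]
j=9: 7≤12, i=3, swap(3,9) ⇒ [8, 9, 10, 7, 19, 13, 15, 17, 14, 16, 4, 18, 12]
j=10: 4≤12, i=4, swap(4,10) ⇒ [8, 9, 10, 7, 4, 13, 15, 17, 14, 16, 19, 18, 12]
(after j=10) v = [8, 9, 10, 7, 4, 13, 15, 17, 14, 16, 19, 18, 12]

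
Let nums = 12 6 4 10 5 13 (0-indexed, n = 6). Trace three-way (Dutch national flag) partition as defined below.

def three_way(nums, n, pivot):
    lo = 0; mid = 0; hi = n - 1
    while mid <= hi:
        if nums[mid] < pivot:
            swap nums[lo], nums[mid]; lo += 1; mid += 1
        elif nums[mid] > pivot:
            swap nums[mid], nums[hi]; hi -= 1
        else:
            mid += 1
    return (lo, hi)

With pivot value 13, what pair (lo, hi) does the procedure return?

pivot = 13; lo=0, mid=0, hi=5
nums[mid]=12<13: swap nums[0],nums[0]; lo=1,mid=1 → 12 6 4 10 5 13
nums[mid]=6<13: swap nums[1],nums[1]; lo=2,mid=2 → 12 6 4 10 5 13
nums[mid]=4<13: swap nums[2],nums[2]; lo=3,mid=3 → 12 6 4 10 5 13
nums[mid]=10<13: swap nums[3],nums[3]; lo=4,mid=4 → 12 6 4 10 5 13
nums[mid]=5<13: swap nums[4],nums[4]; lo=5,mid=5 → 12 6 4 10 5 13
nums[mid]=13=13: mid=6
end: lo=5, hi=5; nums = 12 6 4 10 5 13

(5, 5)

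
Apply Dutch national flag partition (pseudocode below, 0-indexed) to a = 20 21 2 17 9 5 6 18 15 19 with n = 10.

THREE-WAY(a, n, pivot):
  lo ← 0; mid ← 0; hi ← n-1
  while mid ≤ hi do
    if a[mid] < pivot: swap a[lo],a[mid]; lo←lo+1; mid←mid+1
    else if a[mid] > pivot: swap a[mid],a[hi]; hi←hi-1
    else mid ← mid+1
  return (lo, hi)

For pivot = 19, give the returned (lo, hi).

(7, 7)

lo=0 mid=0 hi=9
20>19: swap(0,9), hi=8 ⇒ 19 21 2 17 9 5 6 18 15 20
19=19: mid=1
21>19: swap(1,8), hi=7 ⇒ 19 15 2 17 9 5 6 18 21 20
15<19: swap(0,1), lo=1 mid=2 ⇒ 15 19 2 17 9 5 6 18 21 20
2<19: swap(1,2), lo=2 mid=3 ⇒ 15 2 19 17 9 5 6 18 21 20
17<19: swap(2,3), lo=3 mid=4 ⇒ 15 2 17 19 9 5 6 18 21 20
9<19: swap(3,4), lo=4 mid=5 ⇒ 15 2 17 9 19 5 6 18 21 20
5<19: swap(4,5), lo=5 mid=6 ⇒ 15 2 17 9 5 19 6 18 21 20
6<19: swap(5,6), lo=6 mid=7 ⇒ 15 2 17 9 5 6 19 18 21 20
18<19: swap(6,7), lo=7 mid=8 ⇒ 15 2 17 9 5 6 18 19 21 20
done. lo=7 hi=7; a=15 2 17 9 5 6 18 19 21 20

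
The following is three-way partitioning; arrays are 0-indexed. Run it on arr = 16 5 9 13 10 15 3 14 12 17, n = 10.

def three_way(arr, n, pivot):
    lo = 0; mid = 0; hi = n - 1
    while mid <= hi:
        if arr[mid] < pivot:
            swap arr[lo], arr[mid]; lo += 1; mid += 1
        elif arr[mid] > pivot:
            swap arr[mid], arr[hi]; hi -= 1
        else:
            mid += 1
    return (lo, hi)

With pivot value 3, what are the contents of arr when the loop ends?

lo=0 mid=0 hi=9
16>3: swap(0,9), hi=8 ⇒ 17 5 9 13 10 15 3 14 12 16
17>3: swap(0,8), hi=7 ⇒ 12 5 9 13 10 15 3 14 17 16
12>3: swap(0,7), hi=6 ⇒ 14 5 9 13 10 15 3 12 17 16
14>3: swap(0,6), hi=5 ⇒ 3 5 9 13 10 15 14 12 17 16
3=3: mid=1
5>3: swap(1,5), hi=4 ⇒ 3 15 9 13 10 5 14 12 17 16
15>3: swap(1,4), hi=3 ⇒ 3 10 9 13 15 5 14 12 17 16
10>3: swap(1,3), hi=2 ⇒ 3 13 9 10 15 5 14 12 17 16
13>3: swap(1,2), hi=1 ⇒ 3 9 13 10 15 5 14 12 17 16
9>3: swap(1,1), hi=0 ⇒ 3 9 13 10 15 5 14 12 17 16
done. lo=0 hi=0; arr=3 9 13 10 15 5 14 12 17 16

3 9 13 10 15 5 14 12 17 16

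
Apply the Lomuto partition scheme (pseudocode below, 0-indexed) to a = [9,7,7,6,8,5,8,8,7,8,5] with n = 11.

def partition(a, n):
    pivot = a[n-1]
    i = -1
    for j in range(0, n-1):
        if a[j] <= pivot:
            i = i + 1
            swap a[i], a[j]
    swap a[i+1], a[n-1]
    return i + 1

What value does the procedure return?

pivot = a[10] = 5; i = -1
j=0: a[0]=9 > 5 → no swap
j=1: a[1]=7 > 5 → no swap
j=2: a[2]=7 > 5 → no swap
j=3: a[3]=6 > 5 → no swap
j=4: a[4]=8 > 5 → no swap
j=5: a[5]=5 ≤ 5 → i=0, swap a[0],a[5] → [5,7,7,6,8,9,8,8,7,8,5]
j=6: a[6]=8 > 5 → no swap
j=7: a[7]=8 > 5 → no swap
j=8: a[8]=7 > 5 → no swap
j=9: a[9]=8 > 5 → no swap
final swap a[1],a[10] → [5,5,7,6,8,9,8,8,7,8,7]; return 1

1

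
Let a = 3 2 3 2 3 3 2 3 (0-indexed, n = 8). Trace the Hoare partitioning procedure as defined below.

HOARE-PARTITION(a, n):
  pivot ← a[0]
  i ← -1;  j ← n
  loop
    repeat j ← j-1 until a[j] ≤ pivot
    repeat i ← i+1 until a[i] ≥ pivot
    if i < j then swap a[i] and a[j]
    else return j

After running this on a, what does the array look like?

pivot = a[0] = 3; i = -1, j = 8
j→7 (a[7]=3≤3), i→0 (a[0]=3≥3); i<j, swap → 3 2 3 2 3 3 2 3
j→6 (a[6]=2≤3), i→2 (a[2]=3≥3); i<j, swap → 3 2 2 2 3 3 3 3
j→5 (a[5]=3≤3), i→4 (a[4]=3≥3); i<j, swap → 3 2 2 2 3 3 3 3
j→4, i→5; i≥j, return j=4. a = 3 2 2 2 3 3 3 3

3 2 2 2 3 3 3 3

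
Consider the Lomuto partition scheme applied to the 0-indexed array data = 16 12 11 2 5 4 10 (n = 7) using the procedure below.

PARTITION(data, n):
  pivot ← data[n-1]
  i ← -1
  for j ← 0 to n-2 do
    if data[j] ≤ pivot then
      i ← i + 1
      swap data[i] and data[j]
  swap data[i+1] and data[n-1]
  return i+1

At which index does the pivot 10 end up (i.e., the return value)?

3

pivot=10, i=-1
j=0: 16>10, skip
j=1: 12>10, skip
j=2: 11>10, skip
j=3: 2≤10, i=0, swap(0,3) ⇒ 2 12 11 16 5 4 10
j=4: 5≤10, i=1, swap(1,4) ⇒ 2 5 11 16 12 4 10
j=5: 4≤10, i=2, swap(2,5) ⇒ 2 5 4 16 12 11 10
swap(3,6) ⇒ 2 5 4 10 12 11 16; return 3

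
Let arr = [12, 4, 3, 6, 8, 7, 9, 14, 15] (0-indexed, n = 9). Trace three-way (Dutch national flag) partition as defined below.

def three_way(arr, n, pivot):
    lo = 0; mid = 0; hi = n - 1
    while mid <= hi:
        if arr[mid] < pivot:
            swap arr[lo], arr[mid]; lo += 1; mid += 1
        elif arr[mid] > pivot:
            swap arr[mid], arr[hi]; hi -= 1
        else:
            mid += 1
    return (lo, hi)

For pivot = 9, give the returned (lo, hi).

(5, 5)

lo=0 mid=0 hi=8
12>9: swap(0,8), hi=7 ⇒ [15, 4, 3, 6, 8, 7, 9, 14, 12]
15>9: swap(0,7), hi=6 ⇒ [14, 4, 3, 6, 8, 7, 9, 15, 12]
14>9: swap(0,6), hi=5 ⇒ [9, 4, 3, 6, 8, 7, 14, 15, 12]
9=9: mid=1
4<9: swap(0,1), lo=1 mid=2 ⇒ [4, 9, 3, 6, 8, 7, 14, 15, 12]
3<9: swap(1,2), lo=2 mid=3 ⇒ [4, 3, 9, 6, 8, 7, 14, 15, 12]
6<9: swap(2,3), lo=3 mid=4 ⇒ [4, 3, 6, 9, 8, 7, 14, 15, 12]
8<9: swap(3,4), lo=4 mid=5 ⇒ [4, 3, 6, 8, 9, 7, 14, 15, 12]
7<9: swap(4,5), lo=5 mid=6 ⇒ [4, 3, 6, 8, 7, 9, 14, 15, 12]
done. lo=5 hi=5; arr=[4, 3, 6, 8, 7, 9, 14, 15, 12]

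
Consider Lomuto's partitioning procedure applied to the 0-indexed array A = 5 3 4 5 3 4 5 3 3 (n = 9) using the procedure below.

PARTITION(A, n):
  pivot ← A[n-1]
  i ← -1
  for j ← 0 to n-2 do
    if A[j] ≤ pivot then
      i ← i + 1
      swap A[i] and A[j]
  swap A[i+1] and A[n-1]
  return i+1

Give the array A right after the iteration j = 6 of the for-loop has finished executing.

3 3 4 5 5 4 5 3 3

pivot = A[8] = 3; i = -1
j=0: A[0]=5 > 3 → no swap
j=1: A[1]=3 ≤ 3 → i=0, swap A[0],A[1] → 3 5 4 5 3 4 5 3 3
j=2: A[2]=4 > 3 → no swap
j=3: A[3]=5 > 3 → no swap
j=4: A[4]=3 ≤ 3 → i=1, swap A[1],A[4] → 3 3 4 5 5 4 5 3 3
j=5: A[5]=4 > 3 → no swap
j=6: A[6]=5 > 3 → no swap
(after j=6) A = 3 3 4 5 5 4 5 3 3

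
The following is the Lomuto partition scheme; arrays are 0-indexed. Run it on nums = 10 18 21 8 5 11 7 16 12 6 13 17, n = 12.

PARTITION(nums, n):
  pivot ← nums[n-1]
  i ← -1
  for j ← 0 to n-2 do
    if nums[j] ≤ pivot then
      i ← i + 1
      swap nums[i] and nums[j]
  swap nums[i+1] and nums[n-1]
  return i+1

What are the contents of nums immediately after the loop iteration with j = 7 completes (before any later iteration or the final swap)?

pivot=17, i=-1
j=0: 10≤17, i=0, swap(0,0) ⇒ 10 18 21 8 5 11 7 16 12 6 13 17
j=1: 18>17, skip
j=2: 21>17, skip
j=3: 8≤17, i=1, swap(1,3) ⇒ 10 8 21 18 5 11 7 16 12 6 13 17
j=4: 5≤17, i=2, swap(2,4) ⇒ 10 8 5 18 21 11 7 16 12 6 13 17
j=5: 11≤17, i=3, swap(3,5) ⇒ 10 8 5 11 21 18 7 16 12 6 13 17
j=6: 7≤17, i=4, swap(4,6) ⇒ 10 8 5 11 7 18 21 16 12 6 13 17
j=7: 16≤17, i=5, swap(5,7) ⇒ 10 8 5 11 7 16 21 18 12 6 13 17
(after j=7) nums = 10 8 5 11 7 16 21 18 12 6 13 17

10 8 5 11 7 16 21 18 12 6 13 17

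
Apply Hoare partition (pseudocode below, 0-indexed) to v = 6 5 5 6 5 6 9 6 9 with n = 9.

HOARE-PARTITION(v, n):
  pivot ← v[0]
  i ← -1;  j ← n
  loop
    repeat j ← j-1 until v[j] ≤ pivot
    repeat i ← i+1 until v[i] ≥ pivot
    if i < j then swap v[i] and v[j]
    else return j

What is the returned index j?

pivot = v[0] = 6; i = -1, j = 9
j→7 (v[7]=6≤6), i→0 (v[0]=6≥6); i<j, swap → 6 5 5 6 5 6 9 6 9
j→5 (v[5]=6≤6), i→3 (v[3]=6≥6); i<j, swap → 6 5 5 6 5 6 9 6 9
j→4, i→5; i≥j, return j=4. v = 6 5 5 6 5 6 9 6 9

4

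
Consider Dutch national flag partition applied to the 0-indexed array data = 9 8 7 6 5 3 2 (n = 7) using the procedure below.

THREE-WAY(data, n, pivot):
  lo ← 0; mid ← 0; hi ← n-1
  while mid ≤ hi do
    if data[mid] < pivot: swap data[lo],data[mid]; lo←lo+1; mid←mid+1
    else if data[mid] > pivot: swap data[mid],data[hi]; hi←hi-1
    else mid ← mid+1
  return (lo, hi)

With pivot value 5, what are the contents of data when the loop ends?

2 3 5 6 7 8 9

pivot = 5; lo=0, mid=0, hi=6
data[mid]=9>5: swap data[0],data[6]; hi=5 → 2 8 7 6 5 3 9
data[mid]=2<5: swap data[0],data[0]; lo=1,mid=1 → 2 8 7 6 5 3 9
data[mid]=8>5: swap data[1],data[5]; hi=4 → 2 3 7 6 5 8 9
data[mid]=3<5: swap data[1],data[1]; lo=2,mid=2 → 2 3 7 6 5 8 9
data[mid]=7>5: swap data[2],data[4]; hi=3 → 2 3 5 6 7 8 9
data[mid]=5=5: mid=3
data[mid]=6>5: swap data[3],data[3]; hi=2 → 2 3 5 6 7 8 9
end: lo=2, hi=2; data = 2 3 5 6 7 8 9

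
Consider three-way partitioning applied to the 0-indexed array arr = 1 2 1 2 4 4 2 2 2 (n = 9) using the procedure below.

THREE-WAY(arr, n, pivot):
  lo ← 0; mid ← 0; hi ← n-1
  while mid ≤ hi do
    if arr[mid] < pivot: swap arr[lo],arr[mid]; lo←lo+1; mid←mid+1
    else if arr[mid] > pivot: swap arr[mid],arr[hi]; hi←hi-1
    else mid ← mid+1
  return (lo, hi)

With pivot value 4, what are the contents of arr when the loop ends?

1 2 1 2 2 2 2 4 4

pivot = 4; lo=0, mid=0, hi=8
arr[mid]=1<4: swap arr[0],arr[0]; lo=1,mid=1 → 1 2 1 2 4 4 2 2 2
arr[mid]=2<4: swap arr[1],arr[1]; lo=2,mid=2 → 1 2 1 2 4 4 2 2 2
arr[mid]=1<4: swap arr[2],arr[2]; lo=3,mid=3 → 1 2 1 2 4 4 2 2 2
arr[mid]=2<4: swap arr[3],arr[3]; lo=4,mid=4 → 1 2 1 2 4 4 2 2 2
arr[mid]=4=4: mid=5
arr[mid]=4=4: mid=6
arr[mid]=2<4: swap arr[4],arr[6]; lo=5,mid=7 → 1 2 1 2 2 4 4 2 2
arr[mid]=2<4: swap arr[5],arr[7]; lo=6,mid=8 → 1 2 1 2 2 2 4 4 2
arr[mid]=2<4: swap arr[6],arr[8]; lo=7,mid=9 → 1 2 1 2 2 2 2 4 4
end: lo=7, hi=8; arr = 1 2 1 2 2 2 2 4 4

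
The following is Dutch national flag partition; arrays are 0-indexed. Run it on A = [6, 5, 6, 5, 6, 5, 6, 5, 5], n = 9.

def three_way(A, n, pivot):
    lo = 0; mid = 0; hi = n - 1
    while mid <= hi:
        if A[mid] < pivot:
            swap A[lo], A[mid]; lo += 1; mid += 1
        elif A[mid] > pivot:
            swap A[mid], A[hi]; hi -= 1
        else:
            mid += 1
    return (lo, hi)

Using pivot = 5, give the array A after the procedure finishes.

[5, 5, 5, 5, 5, 6, 6, 6, 6]

pivot = 5; lo=0, mid=0, hi=8
A[mid]=6>5: swap A[0],A[8]; hi=7 → [5, 5, 6, 5, 6, 5, 6, 5, 6]
A[mid]=5=5: mid=1
A[mid]=5=5: mid=2
A[mid]=6>5: swap A[2],A[7]; hi=6 → [5, 5, 5, 5, 6, 5, 6, 6, 6]
A[mid]=5=5: mid=3
A[mid]=5=5: mid=4
A[mid]=6>5: swap A[4],A[6]; hi=5 → [5, 5, 5, 5, 6, 5, 6, 6, 6]
A[mid]=6>5: swap A[4],A[5]; hi=4 → [5, 5, 5, 5, 5, 6, 6, 6, 6]
A[mid]=5=5: mid=5
end: lo=0, hi=4; A = [5, 5, 5, 5, 5, 6, 6, 6, 6]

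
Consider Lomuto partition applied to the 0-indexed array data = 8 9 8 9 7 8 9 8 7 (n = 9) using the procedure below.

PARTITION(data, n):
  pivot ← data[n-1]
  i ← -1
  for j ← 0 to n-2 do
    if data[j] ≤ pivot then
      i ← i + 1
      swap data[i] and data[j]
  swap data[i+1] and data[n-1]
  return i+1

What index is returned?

pivot = data[8] = 7; i = -1
j=0: data[0]=8 > 7 → no swap
j=1: data[1]=9 > 7 → no swap
j=2: data[2]=8 > 7 → no swap
j=3: data[3]=9 > 7 → no swap
j=4: data[4]=7 ≤ 7 → i=0, swap data[0],data[4] → 7 9 8 9 8 8 9 8 7
j=5: data[5]=8 > 7 → no swap
j=6: data[6]=9 > 7 → no swap
j=7: data[7]=8 > 7 → no swap
final swap data[1],data[8] → 7 7 8 9 8 8 9 8 9; return 1

1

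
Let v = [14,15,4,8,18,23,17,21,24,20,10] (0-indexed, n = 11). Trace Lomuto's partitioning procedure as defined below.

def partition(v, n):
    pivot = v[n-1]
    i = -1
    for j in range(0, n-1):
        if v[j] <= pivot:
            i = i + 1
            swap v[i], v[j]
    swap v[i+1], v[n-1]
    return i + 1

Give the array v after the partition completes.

[4,8,10,15,18,23,17,21,24,20,14]

pivot=10, i=-1
j=0: 14>10, skip
j=1: 15>10, skip
j=2: 4≤10, i=0, swap(0,2) ⇒ [4,15,14,8,18,23,17,21,24,20,10]
j=3: 8≤10, i=1, swap(1,3) ⇒ [4,8,14,15,18,23,17,21,24,20,10]
j=4: 18>10, skip
j=5: 23>10, skip
j=6: 17>10, skip
j=7: 21>10, skip
j=8: 24>10, skip
j=9: 20>10, skip
swap(2,10) ⇒ [4,8,10,15,18,23,17,21,24,20,14]; return 2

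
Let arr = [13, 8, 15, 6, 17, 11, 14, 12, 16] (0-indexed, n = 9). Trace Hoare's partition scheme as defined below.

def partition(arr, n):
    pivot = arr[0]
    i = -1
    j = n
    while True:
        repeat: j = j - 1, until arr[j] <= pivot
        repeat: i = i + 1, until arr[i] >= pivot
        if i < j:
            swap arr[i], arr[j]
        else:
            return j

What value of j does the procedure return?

pivot=13
j stops at 7 (12), i stops at 0 (13); swap ⇒ [12, 8, 15, 6, 17, 11, 14, 13, 16]
j stops at 5 (11), i stops at 2 (15); swap ⇒ [12, 8, 11, 6, 17, 15, 14, 13, 16]
j stops at 3, i stops at 4; i≥j ⇒ return 3. arr=[12, 8, 11, 6, 17, 15, 14, 13, 16]

3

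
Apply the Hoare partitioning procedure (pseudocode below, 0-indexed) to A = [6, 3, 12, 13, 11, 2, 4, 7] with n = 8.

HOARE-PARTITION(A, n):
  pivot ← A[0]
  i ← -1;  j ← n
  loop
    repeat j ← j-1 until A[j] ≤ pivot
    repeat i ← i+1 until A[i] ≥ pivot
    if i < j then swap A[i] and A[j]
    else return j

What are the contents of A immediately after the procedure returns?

[4, 3, 2, 13, 11, 12, 6, 7]

pivot = A[0] = 6; i = -1, j = 8
j→6 (A[6]=4≤6), i→0 (A[0]=6≥6); i<j, swap → [4, 3, 12, 13, 11, 2, 6, 7]
j→5 (A[5]=2≤6), i→2 (A[2]=12≥6); i<j, swap → [4, 3, 2, 13, 11, 12, 6, 7]
j→2, i→3; i≥j, return j=2. A = [4, 3, 2, 13, 11, 12, 6, 7]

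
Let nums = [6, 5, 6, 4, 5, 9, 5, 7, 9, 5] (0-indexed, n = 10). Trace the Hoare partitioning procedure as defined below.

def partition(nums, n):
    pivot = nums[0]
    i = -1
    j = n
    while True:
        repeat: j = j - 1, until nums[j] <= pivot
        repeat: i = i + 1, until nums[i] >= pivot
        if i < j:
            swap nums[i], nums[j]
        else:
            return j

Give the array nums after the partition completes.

pivot = nums[0] = 6; i = -1, j = 10
j→9 (nums[9]=5≤6), i→0 (nums[0]=6≥6); i<j, swap → [5, 5, 6, 4, 5, 9, 5, 7, 9, 6]
j→6 (nums[6]=5≤6), i→2 (nums[2]=6≥6); i<j, swap → [5, 5, 5, 4, 5, 9, 6, 7, 9, 6]
j→4, i→5; i≥j, return j=4. nums = [5, 5, 5, 4, 5, 9, 6, 7, 9, 6]

[5, 5, 5, 4, 5, 9, 6, 7, 9, 6]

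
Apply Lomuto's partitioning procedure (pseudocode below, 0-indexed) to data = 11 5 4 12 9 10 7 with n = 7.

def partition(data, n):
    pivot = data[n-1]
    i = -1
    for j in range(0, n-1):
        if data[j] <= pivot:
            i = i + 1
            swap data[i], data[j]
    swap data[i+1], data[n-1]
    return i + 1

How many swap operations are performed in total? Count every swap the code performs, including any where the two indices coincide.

3

pivot = data[6] = 7; i = -1
j=0: data[0]=11 > 7 → no swap
j=1: data[1]=5 ≤ 7 → i=0, swap data[0],data[1] → 5 11 4 12 9 10 7
j=2: data[2]=4 ≤ 7 → i=1, swap data[1],data[2] → 5 4 11 12 9 10 7
j=3: data[3]=12 > 7 → no swap
j=4: data[4]=9 > 7 → no swap
j=5: data[5]=10 > 7 → no swap
final swap data[2],data[6] → 5 4 7 12 9 10 11; return 2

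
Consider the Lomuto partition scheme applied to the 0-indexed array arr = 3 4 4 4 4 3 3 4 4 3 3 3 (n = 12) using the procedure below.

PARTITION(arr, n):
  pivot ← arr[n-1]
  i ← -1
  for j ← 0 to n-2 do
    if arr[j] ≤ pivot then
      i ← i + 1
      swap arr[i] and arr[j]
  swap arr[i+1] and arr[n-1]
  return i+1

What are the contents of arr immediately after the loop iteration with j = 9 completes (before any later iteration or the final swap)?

pivot=3, i=-1
j=0: 3≤3, i=0, swap(0,0) ⇒ 3 4 4 4 4 3 3 4 4 3 3 3
j=1: 4>3, skip
j=2: 4>3, skip
j=3: 4>3, skip
j=4: 4>3, skip
j=5: 3≤3, i=1, swap(1,5) ⇒ 3 3 4 4 4 4 3 4 4 3 3 3
j=6: 3≤3, i=2, swap(2,6) ⇒ 3 3 3 4 4 4 4 4 4 3 3 3
j=7: 4>3, skip
j=8: 4>3, skip
j=9: 3≤3, i=3, swap(3,9) ⇒ 3 3 3 3 4 4 4 4 4 4 3 3
(after j=9) arr = 3 3 3 3 4 4 4 4 4 4 3 3

3 3 3 3 4 4 4 4 4 4 3 3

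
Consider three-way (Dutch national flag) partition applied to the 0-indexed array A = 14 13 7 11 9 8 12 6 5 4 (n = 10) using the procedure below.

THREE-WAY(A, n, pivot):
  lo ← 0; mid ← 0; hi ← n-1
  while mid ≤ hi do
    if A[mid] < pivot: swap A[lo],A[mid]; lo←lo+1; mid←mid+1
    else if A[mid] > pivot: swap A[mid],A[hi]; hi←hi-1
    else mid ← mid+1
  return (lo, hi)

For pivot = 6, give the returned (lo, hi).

(2, 2)

lo=0 mid=0 hi=9
14>6: swap(0,9), hi=8 ⇒ 4 13 7 11 9 8 12 6 5 14
4<6: swap(0,0), lo=1 mid=1 ⇒ 4 13 7 11 9 8 12 6 5 14
13>6: swap(1,8), hi=7 ⇒ 4 5 7 11 9 8 12 6 13 14
5<6: swap(1,1), lo=2 mid=2 ⇒ 4 5 7 11 9 8 12 6 13 14
7>6: swap(2,7), hi=6 ⇒ 4 5 6 11 9 8 12 7 13 14
6=6: mid=3
11>6: swap(3,6), hi=5 ⇒ 4 5 6 12 9 8 11 7 13 14
12>6: swap(3,5), hi=4 ⇒ 4 5 6 8 9 12 11 7 13 14
8>6: swap(3,4), hi=3 ⇒ 4 5 6 9 8 12 11 7 13 14
9>6: swap(3,3), hi=2 ⇒ 4 5 6 9 8 12 11 7 13 14
done. lo=2 hi=2; A=4 5 6 9 8 12 11 7 13 14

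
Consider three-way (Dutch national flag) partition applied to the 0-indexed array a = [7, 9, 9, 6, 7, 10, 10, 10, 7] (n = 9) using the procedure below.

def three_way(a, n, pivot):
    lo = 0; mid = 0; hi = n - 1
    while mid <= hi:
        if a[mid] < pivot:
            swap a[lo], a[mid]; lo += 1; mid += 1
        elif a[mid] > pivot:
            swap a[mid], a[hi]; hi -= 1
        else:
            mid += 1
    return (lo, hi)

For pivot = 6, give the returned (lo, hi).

pivot = 6; lo=0, mid=0, hi=8
a[mid]=7>6: swap a[0],a[8]; hi=7 → [7, 9, 9, 6, 7, 10, 10, 10, 7]
a[mid]=7>6: swap a[0],a[7]; hi=6 → [10, 9, 9, 6, 7, 10, 10, 7, 7]
a[mid]=10>6: swap a[0],a[6]; hi=5 → [10, 9, 9, 6, 7, 10, 10, 7, 7]
a[mid]=10>6: swap a[0],a[5]; hi=4 → [10, 9, 9, 6, 7, 10, 10, 7, 7]
a[mid]=10>6: swap a[0],a[4]; hi=3 → [7, 9, 9, 6, 10, 10, 10, 7, 7]
a[mid]=7>6: swap a[0],a[3]; hi=2 → [6, 9, 9, 7, 10, 10, 10, 7, 7]
a[mid]=6=6: mid=1
a[mid]=9>6: swap a[1],a[2]; hi=1 → [6, 9, 9, 7, 10, 10, 10, 7, 7]
a[mid]=9>6: swap a[1],a[1]; hi=0 → [6, 9, 9, 7, 10, 10, 10, 7, 7]
end: lo=0, hi=0; a = [6, 9, 9, 7, 10, 10, 10, 7, 7]

(0, 0)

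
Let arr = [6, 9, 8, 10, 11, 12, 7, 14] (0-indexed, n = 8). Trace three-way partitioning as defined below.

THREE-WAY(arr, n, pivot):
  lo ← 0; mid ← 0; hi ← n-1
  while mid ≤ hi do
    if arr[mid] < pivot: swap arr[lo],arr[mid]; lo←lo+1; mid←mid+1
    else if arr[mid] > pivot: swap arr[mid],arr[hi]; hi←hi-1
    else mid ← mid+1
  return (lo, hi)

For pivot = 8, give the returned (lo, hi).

lo=0 mid=0 hi=7
6<8: swap(0,0), lo=1 mid=1 ⇒ [6, 9, 8, 10, 11, 12, 7, 14]
9>8: swap(1,7), hi=6 ⇒ [6, 14, 8, 10, 11, 12, 7, 9]
14>8: swap(1,6), hi=5 ⇒ [6, 7, 8, 10, 11, 12, 14, 9]
7<8: swap(1,1), lo=2 mid=2 ⇒ [6, 7, 8, 10, 11, 12, 14, 9]
8=8: mid=3
10>8: swap(3,5), hi=4 ⇒ [6, 7, 8, 12, 11, 10, 14, 9]
12>8: swap(3,4), hi=3 ⇒ [6, 7, 8, 11, 12, 10, 14, 9]
11>8: swap(3,3), hi=2 ⇒ [6, 7, 8, 11, 12, 10, 14, 9]
done. lo=2 hi=2; arr=[6, 7, 8, 11, 12, 10, 14, 9]

(2, 2)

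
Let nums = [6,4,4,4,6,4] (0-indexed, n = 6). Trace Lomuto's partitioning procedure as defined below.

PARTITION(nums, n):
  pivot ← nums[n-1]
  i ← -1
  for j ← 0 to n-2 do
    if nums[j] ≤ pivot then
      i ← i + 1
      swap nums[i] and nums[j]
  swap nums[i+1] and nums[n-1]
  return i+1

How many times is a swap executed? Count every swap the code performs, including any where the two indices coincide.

4

pivot=4, i=-1
j=0: 6>4, skip
j=1: 4≤4, i=0, swap(0,1) ⇒ [4,6,4,4,6,4]
j=2: 4≤4, i=1, swap(1,2) ⇒ [4,4,6,4,6,4]
j=3: 4≤4, i=2, swap(2,3) ⇒ [4,4,4,6,6,4]
j=4: 6>4, skip
swap(3,5) ⇒ [4,4,4,4,6,6]; return 3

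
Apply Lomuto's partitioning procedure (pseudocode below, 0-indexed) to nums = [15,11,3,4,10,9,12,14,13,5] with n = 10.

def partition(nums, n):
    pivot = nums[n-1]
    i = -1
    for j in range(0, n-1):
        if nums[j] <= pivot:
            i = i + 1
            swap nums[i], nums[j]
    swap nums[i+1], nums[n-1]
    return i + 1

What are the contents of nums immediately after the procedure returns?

[3,4,5,11,10,9,12,14,13,15]

pivot = nums[9] = 5; i = -1
j=0: nums[0]=15 > 5 → no swap
j=1: nums[1]=11 > 5 → no swap
j=2: nums[2]=3 ≤ 5 → i=0, swap nums[0],nums[2] → [3,11,15,4,10,9,12,14,13,5]
j=3: nums[3]=4 ≤ 5 → i=1, swap nums[1],nums[3] → [3,4,15,11,10,9,12,14,13,5]
j=4: nums[4]=10 > 5 → no swap
j=5: nums[5]=9 > 5 → no swap
j=6: nums[6]=12 > 5 → no swap
j=7: nums[7]=14 > 5 → no swap
j=8: nums[8]=13 > 5 → no swap
final swap nums[2],nums[9] → [3,4,5,11,10,9,12,14,13,15]; return 2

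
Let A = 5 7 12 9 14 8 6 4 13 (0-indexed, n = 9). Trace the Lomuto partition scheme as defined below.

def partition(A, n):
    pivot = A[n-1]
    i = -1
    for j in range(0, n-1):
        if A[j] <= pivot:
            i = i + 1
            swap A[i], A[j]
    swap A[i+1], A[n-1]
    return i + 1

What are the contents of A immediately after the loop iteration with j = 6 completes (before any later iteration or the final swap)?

pivot = A[8] = 13; i = -1
j=0: A[0]=5 ≤ 13 → i=0, swap A[0],A[0] (no change) → 5 7 12 9 14 8 6 4 13
j=1: A[1]=7 ≤ 13 → i=1, swap A[1],A[1] (no change) → 5 7 12 9 14 8 6 4 13
j=2: A[2]=12 ≤ 13 → i=2, swap A[2],A[2] (no change) → 5 7 12 9 14 8 6 4 13
j=3: A[3]=9 ≤ 13 → i=3, swap A[3],A[3] (no change) → 5 7 12 9 14 8 6 4 13
j=4: A[4]=14 > 13 → no swap
j=5: A[5]=8 ≤ 13 → i=4, swap A[4],A[5] → 5 7 12 9 8 14 6 4 13
j=6: A[6]=6 ≤ 13 → i=5, swap A[5],A[6] → 5 7 12 9 8 6 14 4 13
(after j=6) A = 5 7 12 9 8 6 14 4 13

5 7 12 9 8 6 14 4 13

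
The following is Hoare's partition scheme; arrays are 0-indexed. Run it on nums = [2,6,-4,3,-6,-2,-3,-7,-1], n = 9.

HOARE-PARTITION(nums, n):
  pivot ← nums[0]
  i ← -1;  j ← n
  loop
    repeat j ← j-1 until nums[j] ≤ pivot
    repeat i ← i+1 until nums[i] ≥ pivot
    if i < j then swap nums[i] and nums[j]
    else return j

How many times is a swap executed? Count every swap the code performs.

pivot=2
j stops at 8 (-1), i stops at 0 (2); swap ⇒ [-1,6,-4,3,-6,-2,-3,-7,2]
j stops at 7 (-7), i stops at 1 (6); swap ⇒ [-1,-7,-4,3,-6,-2,-3,6,2]
j stops at 6 (-3), i stops at 3 (3); swap ⇒ [-1,-7,-4,-3,-6,-2,3,6,2]
j stops at 5, i stops at 6; i≥j ⇒ return 5. nums=[-1,-7,-4,-3,-6,-2,3,6,2]

3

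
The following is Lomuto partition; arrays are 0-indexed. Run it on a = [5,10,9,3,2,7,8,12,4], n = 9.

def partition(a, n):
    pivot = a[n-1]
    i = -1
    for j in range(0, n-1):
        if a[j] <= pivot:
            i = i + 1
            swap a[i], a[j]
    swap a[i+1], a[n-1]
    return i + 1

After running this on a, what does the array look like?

[3,2,4,5,10,7,8,12,9]

pivot = a[8] = 4; i = -1
j=0: a[0]=5 > 4 → no swap
j=1: a[1]=10 > 4 → no swap
j=2: a[2]=9 > 4 → no swap
j=3: a[3]=3 ≤ 4 → i=0, swap a[0],a[3] → [3,10,9,5,2,7,8,12,4]
j=4: a[4]=2 ≤ 4 → i=1, swap a[1],a[4] → [3,2,9,5,10,7,8,12,4]
j=5: a[5]=7 > 4 → no swap
j=6: a[6]=8 > 4 → no swap
j=7: a[7]=12 > 4 → no swap
final swap a[2],a[8] → [3,2,4,5,10,7,8,12,9]; return 2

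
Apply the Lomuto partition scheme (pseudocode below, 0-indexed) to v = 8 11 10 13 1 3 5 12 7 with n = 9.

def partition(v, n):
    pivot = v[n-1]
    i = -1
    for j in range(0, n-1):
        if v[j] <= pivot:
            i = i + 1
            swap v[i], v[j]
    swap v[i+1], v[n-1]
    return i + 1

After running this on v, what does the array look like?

1 3 5 7 8 11 10 12 13

pivot = v[8] = 7; i = -1
j=0: v[0]=8 > 7 → no swap
j=1: v[1]=11 > 7 → no swap
j=2: v[2]=10 > 7 → no swap
j=3: v[3]=13 > 7 → no swap
j=4: v[4]=1 ≤ 7 → i=0, swap v[0],v[4] → 1 11 10 13 8 3 5 12 7
j=5: v[5]=3 ≤ 7 → i=1, swap v[1],v[5] → 1 3 10 13 8 11 5 12 7
j=6: v[6]=5 ≤ 7 → i=2, swap v[2],v[6] → 1 3 5 13 8 11 10 12 7
j=7: v[7]=12 > 7 → no swap
final swap v[3],v[8] → 1 3 5 7 8 11 10 12 13; return 3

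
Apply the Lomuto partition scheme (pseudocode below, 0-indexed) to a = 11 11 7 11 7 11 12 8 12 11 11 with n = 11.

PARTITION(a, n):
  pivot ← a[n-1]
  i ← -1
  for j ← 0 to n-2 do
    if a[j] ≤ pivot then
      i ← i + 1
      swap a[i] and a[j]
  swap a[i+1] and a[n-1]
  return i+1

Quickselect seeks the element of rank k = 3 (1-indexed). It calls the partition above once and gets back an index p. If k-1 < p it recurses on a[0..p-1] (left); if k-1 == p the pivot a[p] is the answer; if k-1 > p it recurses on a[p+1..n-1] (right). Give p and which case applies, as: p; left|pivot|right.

8; left

pivot = a[10] = 11; i = -1
j=0: a[0]=11 ≤ 11 → i=0, swap a[0],a[0] (no change) → 11 11 7 11 7 11 12 8 12 11 11
j=1: a[1]=11 ≤ 11 → i=1, swap a[1],a[1] (no change) → 11 11 7 11 7 11 12 8 12 11 11
j=2: a[2]=7 ≤ 11 → i=2, swap a[2],a[2] (no change) → 11 11 7 11 7 11 12 8 12 11 11
j=3: a[3]=11 ≤ 11 → i=3, swap a[3],a[3] (no change) → 11 11 7 11 7 11 12 8 12 11 11
j=4: a[4]=7 ≤ 11 → i=4, swap a[4],a[4] (no change) → 11 11 7 11 7 11 12 8 12 11 11
j=5: a[5]=11 ≤ 11 → i=5, swap a[5],a[5] (no change) → 11 11 7 11 7 11 12 8 12 11 11
j=6: a[6]=12 > 11 → no swap
j=7: a[7]=8 ≤ 11 → i=6, swap a[6],a[7] → 11 11 7 11 7 11 8 12 12 11 11
j=8: a[8]=12 > 11 → no swap
j=9: a[9]=11 ≤ 11 → i=7, swap a[7],a[9] → 11 11 7 11 7 11 8 11 12 12 11
final swap a[8],a[10] → 11 11 7 11 7 11 8 11 11 12 12; return 8
p = 8; k-1 = 2 < 8 ⇒ left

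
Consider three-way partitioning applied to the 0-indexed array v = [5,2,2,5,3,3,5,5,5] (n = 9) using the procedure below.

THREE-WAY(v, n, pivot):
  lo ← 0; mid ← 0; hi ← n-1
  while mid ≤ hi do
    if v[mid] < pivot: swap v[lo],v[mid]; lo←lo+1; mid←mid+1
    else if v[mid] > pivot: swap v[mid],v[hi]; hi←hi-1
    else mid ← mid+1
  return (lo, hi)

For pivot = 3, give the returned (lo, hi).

pivot = 3; lo=0, mid=0, hi=8
v[mid]=5>3: swap v[0],v[8]; hi=7 → [5,2,2,5,3,3,5,5,5]
v[mid]=5>3: swap v[0],v[7]; hi=6 → [5,2,2,5,3,3,5,5,5]
v[mid]=5>3: swap v[0],v[6]; hi=5 → [5,2,2,5,3,3,5,5,5]
v[mid]=5>3: swap v[0],v[5]; hi=4 → [3,2,2,5,3,5,5,5,5]
v[mid]=3=3: mid=1
v[mid]=2<3: swap v[0],v[1]; lo=1,mid=2 → [2,3,2,5,3,5,5,5,5]
v[mid]=2<3: swap v[1],v[2]; lo=2,mid=3 → [2,2,3,5,3,5,5,5,5]
v[mid]=5>3: swap v[3],v[4]; hi=3 → [2,2,3,3,5,5,5,5,5]
v[mid]=3=3: mid=4
end: lo=2, hi=3; v = [2,2,3,3,5,5,5,5,5]

(2, 3)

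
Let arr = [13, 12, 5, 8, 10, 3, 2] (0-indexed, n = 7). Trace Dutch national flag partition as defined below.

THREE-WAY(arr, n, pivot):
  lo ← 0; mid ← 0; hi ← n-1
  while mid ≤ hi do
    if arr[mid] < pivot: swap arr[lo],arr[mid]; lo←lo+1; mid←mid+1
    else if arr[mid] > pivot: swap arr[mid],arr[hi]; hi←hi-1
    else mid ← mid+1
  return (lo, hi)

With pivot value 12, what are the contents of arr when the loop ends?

pivot = 12; lo=0, mid=0, hi=6
arr[mid]=13>12: swap arr[0],arr[6]; hi=5 → [2, 12, 5, 8, 10, 3, 13]
arr[mid]=2<12: swap arr[0],arr[0]; lo=1,mid=1 → [2, 12, 5, 8, 10, 3, 13]
arr[mid]=12=12: mid=2
arr[mid]=5<12: swap arr[1],arr[2]; lo=2,mid=3 → [2, 5, 12, 8, 10, 3, 13]
arr[mid]=8<12: swap arr[2],arr[3]; lo=3,mid=4 → [2, 5, 8, 12, 10, 3, 13]
arr[mid]=10<12: swap arr[3],arr[4]; lo=4,mid=5 → [2, 5, 8, 10, 12, 3, 13]
arr[mid]=3<12: swap arr[4],arr[5]; lo=5,mid=6 → [2, 5, 8, 10, 3, 12, 13]
end: lo=5, hi=5; arr = [2, 5, 8, 10, 3, 12, 13]

[2, 5, 8, 10, 3, 12, 13]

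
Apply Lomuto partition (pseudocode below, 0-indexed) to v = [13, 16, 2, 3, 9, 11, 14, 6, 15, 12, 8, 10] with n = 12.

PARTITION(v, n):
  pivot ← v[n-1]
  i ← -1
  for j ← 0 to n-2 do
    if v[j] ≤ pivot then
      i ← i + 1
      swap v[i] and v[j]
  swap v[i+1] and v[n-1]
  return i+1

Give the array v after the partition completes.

[2, 3, 9, 6, 8, 10, 14, 16, 15, 12, 13, 11]

pivot = v[11] = 10; i = -1
j=0: v[0]=13 > 10 → no swap
j=1: v[1]=16 > 10 → no swap
j=2: v[2]=2 ≤ 10 → i=0, swap v[0],v[2] → [2, 16, 13, 3, 9, 11, 14, 6, 15, 12, 8, 10]
j=3: v[3]=3 ≤ 10 → i=1, swap v[1],v[3] → [2, 3, 13, 16, 9, 11, 14, 6, 15, 12, 8, 10]
j=4: v[4]=9 ≤ 10 → i=2, swap v[2],v[4] → [2, 3, 9, 16, 13, 11, 14, 6, 15, 12, 8, 10]
j=5: v[5]=11 > 10 → no swap
j=6: v[6]=14 > 10 → no swap
j=7: v[7]=6 ≤ 10 → i=3, swap v[3],v[7] → [2, 3, 9, 6, 13, 11, 14, 16, 15, 12, 8, 10]
j=8: v[8]=15 > 10 → no swap
j=9: v[9]=12 > 10 → no swap
j=10: v[10]=8 ≤ 10 → i=4, swap v[4],v[10] → [2, 3, 9, 6, 8, 11, 14, 16, 15, 12, 13, 10]
final swap v[5],v[11] → [2, 3, 9, 6, 8, 10, 14, 16, 15, 12, 13, 11]; return 5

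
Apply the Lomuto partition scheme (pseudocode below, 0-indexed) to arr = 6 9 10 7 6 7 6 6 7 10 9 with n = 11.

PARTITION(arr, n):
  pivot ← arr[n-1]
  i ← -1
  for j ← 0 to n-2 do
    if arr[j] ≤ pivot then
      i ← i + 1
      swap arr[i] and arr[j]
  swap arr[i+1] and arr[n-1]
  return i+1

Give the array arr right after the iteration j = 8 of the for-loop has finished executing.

6 9 7 6 7 6 6 7 10 10 9

pivot = arr[10] = 9; i = -1
j=0: arr[0]=6 ≤ 9 → i=0, swap arr[0],arr[0] (no change) → 6 9 10 7 6 7 6 6 7 10 9
j=1: arr[1]=9 ≤ 9 → i=1, swap arr[1],arr[1] (no change) → 6 9 10 7 6 7 6 6 7 10 9
j=2: arr[2]=10 > 9 → no swap
j=3: arr[3]=7 ≤ 9 → i=2, swap arr[2],arr[3] → 6 9 7 10 6 7 6 6 7 10 9
j=4: arr[4]=6 ≤ 9 → i=3, swap arr[3],arr[4] → 6 9 7 6 10 7 6 6 7 10 9
j=5: arr[5]=7 ≤ 9 → i=4, swap arr[4],arr[5] → 6 9 7 6 7 10 6 6 7 10 9
j=6: arr[6]=6 ≤ 9 → i=5, swap arr[5],arr[6] → 6 9 7 6 7 6 10 6 7 10 9
j=7: arr[7]=6 ≤ 9 → i=6, swap arr[6],arr[7] → 6 9 7 6 7 6 6 10 7 10 9
j=8: arr[8]=7 ≤ 9 → i=7, swap arr[7],arr[8] → 6 9 7 6 7 6 6 7 10 10 9
(after j=8) arr = 6 9 7 6 7 6 6 7 10 10 9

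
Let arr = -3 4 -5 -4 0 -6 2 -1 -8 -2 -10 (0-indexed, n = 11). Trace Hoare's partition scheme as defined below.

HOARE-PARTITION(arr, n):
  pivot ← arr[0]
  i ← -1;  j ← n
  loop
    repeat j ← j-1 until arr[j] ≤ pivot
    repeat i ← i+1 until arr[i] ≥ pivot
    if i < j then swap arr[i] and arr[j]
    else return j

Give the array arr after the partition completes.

-10 -8 -5 -4 -6 0 2 -1 4 -2 -3

pivot=-3
j stops at 10 (-10), i stops at 0 (-3); swap ⇒ -10 4 -5 -4 0 -6 2 -1 -8 -2 -3
j stops at 8 (-8), i stops at 1 (4); swap ⇒ -10 -8 -5 -4 0 -6 2 -1 4 -2 -3
j stops at 5 (-6), i stops at 4 (0); swap ⇒ -10 -8 -5 -4 -6 0 2 -1 4 -2 -3
j stops at 4, i stops at 5; i≥j ⇒ return 4. arr=-10 -8 -5 -4 -6 0 2 -1 4 -2 -3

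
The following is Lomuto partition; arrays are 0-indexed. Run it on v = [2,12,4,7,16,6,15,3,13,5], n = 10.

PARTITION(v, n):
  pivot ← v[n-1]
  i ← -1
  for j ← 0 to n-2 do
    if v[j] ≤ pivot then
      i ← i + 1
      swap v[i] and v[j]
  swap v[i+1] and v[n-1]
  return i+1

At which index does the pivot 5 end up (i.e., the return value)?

pivot = v[9] = 5; i = -1
j=0: v[0]=2 ≤ 5 → i=0, swap v[0],v[0] (no change) → [2,12,4,7,16,6,15,3,13,5]
j=1: v[1]=12 > 5 → no swap
j=2: v[2]=4 ≤ 5 → i=1, swap v[1],v[2] → [2,4,12,7,16,6,15,3,13,5]
j=3: v[3]=7 > 5 → no swap
j=4: v[4]=16 > 5 → no swap
j=5: v[5]=6 > 5 → no swap
j=6: v[6]=15 > 5 → no swap
j=7: v[7]=3 ≤ 5 → i=2, swap v[2],v[7] → [2,4,3,7,16,6,15,12,13,5]
j=8: v[8]=13 > 5 → no swap
final swap v[3],v[9] → [2,4,3,5,16,6,15,12,13,7]; return 3

3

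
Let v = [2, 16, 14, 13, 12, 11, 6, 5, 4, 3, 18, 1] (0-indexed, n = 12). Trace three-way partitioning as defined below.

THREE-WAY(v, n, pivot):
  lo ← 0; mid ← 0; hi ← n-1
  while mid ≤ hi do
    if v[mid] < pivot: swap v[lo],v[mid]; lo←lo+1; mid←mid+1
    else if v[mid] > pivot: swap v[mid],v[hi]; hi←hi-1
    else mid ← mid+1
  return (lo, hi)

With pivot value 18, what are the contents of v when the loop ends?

lo=0 mid=0 hi=11
2<18: swap(0,0), lo=1 mid=1 ⇒ [2, 16, 14, 13, 12, 11, 6, 5, 4, 3, 18, 1]
16<18: swap(1,1), lo=2 mid=2 ⇒ [2, 16, 14, 13, 12, 11, 6, 5, 4, 3, 18, 1]
14<18: swap(2,2), lo=3 mid=3 ⇒ [2, 16, 14, 13, 12, 11, 6, 5, 4, 3, 18, 1]
13<18: swap(3,3), lo=4 mid=4 ⇒ [2, 16, 14, 13, 12, 11, 6, 5, 4, 3, 18, 1]
12<18: swap(4,4), lo=5 mid=5 ⇒ [2, 16, 14, 13, 12, 11, 6, 5, 4, 3, 18, 1]
11<18: swap(5,5), lo=6 mid=6 ⇒ [2, 16, 14, 13, 12, 11, 6, 5, 4, 3, 18, 1]
6<18: swap(6,6), lo=7 mid=7 ⇒ [2, 16, 14, 13, 12, 11, 6, 5, 4, 3, 18, 1]
5<18: swap(7,7), lo=8 mid=8 ⇒ [2, 16, 14, 13, 12, 11, 6, 5, 4, 3, 18, 1]
4<18: swap(8,8), lo=9 mid=9 ⇒ [2, 16, 14, 13, 12, 11, 6, 5, 4, 3, 18, 1]
3<18: swap(9,9), lo=10 mid=10 ⇒ [2, 16, 14, 13, 12, 11, 6, 5, 4, 3, 18, 1]
18=18: mid=11
1<18: swap(10,11), lo=11 mid=12 ⇒ [2, 16, 14, 13, 12, 11, 6, 5, 4, 3, 1, 18]
done. lo=11 hi=11; v=[2, 16, 14, 13, 12, 11, 6, 5, 4, 3, 1, 18]

[2, 16, 14, 13, 12, 11, 6, 5, 4, 3, 1, 18]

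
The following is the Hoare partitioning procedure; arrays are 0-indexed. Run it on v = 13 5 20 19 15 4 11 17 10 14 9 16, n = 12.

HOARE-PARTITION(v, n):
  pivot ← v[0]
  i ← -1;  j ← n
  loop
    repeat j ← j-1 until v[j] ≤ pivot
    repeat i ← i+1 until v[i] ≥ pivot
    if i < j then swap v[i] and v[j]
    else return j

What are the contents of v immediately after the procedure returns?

9 5 10 11 4 15 19 17 20 14 13 16

pivot = v[0] = 13; i = -1, j = 12
j→10 (v[10]=9≤13), i→0 (v[0]=13≥13); i<j, swap → 9 5 20 19 15 4 11 17 10 14 13 16
j→8 (v[8]=10≤13), i→2 (v[2]=20≥13); i<j, swap → 9 5 10 19 15 4 11 17 20 14 13 16
j→6 (v[6]=11≤13), i→3 (v[3]=19≥13); i<j, swap → 9 5 10 11 15 4 19 17 20 14 13 16
j→5 (v[5]=4≤13), i→4 (v[4]=15≥13); i<j, swap → 9 5 10 11 4 15 19 17 20 14 13 16
j→4, i→5; i≥j, return j=4. v = 9 5 10 11 4 15 19 17 20 14 13 16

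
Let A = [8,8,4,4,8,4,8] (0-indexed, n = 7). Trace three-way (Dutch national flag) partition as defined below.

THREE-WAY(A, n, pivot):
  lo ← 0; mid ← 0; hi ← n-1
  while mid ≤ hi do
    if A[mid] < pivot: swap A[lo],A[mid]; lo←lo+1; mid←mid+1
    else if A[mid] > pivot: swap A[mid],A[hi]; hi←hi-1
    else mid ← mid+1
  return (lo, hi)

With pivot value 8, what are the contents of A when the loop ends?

[4,4,4,8,8,8,8]

pivot = 8; lo=0, mid=0, hi=6
A[mid]=8=8: mid=1
A[mid]=8=8: mid=2
A[mid]=4<8: swap A[0],A[2]; lo=1,mid=3 → [4,8,8,4,8,4,8]
A[mid]=4<8: swap A[1],A[3]; lo=2,mid=4 → [4,4,8,8,8,4,8]
A[mid]=8=8: mid=5
A[mid]=4<8: swap A[2],A[5]; lo=3,mid=6 → [4,4,4,8,8,8,8]
A[mid]=8=8: mid=7
end: lo=3, hi=6; A = [4,4,4,8,8,8,8]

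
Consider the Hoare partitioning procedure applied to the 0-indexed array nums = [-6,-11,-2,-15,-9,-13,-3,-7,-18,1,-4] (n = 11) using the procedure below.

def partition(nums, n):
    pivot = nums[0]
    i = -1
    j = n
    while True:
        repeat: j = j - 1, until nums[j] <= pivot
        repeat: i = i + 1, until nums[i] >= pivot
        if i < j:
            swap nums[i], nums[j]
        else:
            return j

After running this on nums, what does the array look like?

pivot=-6
j stops at 8 (-18), i stops at 0 (-6); swap ⇒ [-18,-11,-2,-15,-9,-13,-3,-7,-6,1,-4]
j stops at 7 (-7), i stops at 2 (-2); swap ⇒ [-18,-11,-7,-15,-9,-13,-3,-2,-6,1,-4]
j stops at 5, i stops at 6; i≥j ⇒ return 5. nums=[-18,-11,-7,-15,-9,-13,-3,-2,-6,1,-4]

[-18,-11,-7,-15,-9,-13,-3,-2,-6,1,-4]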